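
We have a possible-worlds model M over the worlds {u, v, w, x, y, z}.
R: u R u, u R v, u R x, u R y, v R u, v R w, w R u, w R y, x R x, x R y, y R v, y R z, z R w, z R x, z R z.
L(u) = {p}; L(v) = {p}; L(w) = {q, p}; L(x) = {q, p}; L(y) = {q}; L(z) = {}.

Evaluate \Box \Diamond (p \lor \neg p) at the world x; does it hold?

Yes

At x: \Box \Diamond (p \lor \neg p) requires \Diamond (p \lor \neg p) at every successor {x, y}.
    At x: \Diamond (p \lor \neg p) requires p \lor \neg p at some successor in {x, y}.
      p \lor \neg p holds at x, so \Diamond (p \lor \neg p) is true at x.
    At y: \Diamond (p \lor \neg p) requires p \lor \neg p at some successor in {v, z}.
      p \lor \neg p holds at v, so \Diamond (p \lor \neg p) is true at y.
So \Box \Diamond (p \lor \neg p) is true at x.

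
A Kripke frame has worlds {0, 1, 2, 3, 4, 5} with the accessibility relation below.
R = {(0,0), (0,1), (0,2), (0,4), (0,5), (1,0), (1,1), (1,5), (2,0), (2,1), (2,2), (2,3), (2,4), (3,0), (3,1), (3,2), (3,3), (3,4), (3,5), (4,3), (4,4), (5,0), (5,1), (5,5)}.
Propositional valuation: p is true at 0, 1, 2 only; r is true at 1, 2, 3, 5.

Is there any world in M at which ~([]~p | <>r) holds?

Recall that []ψ holds at a world iff ψ holds at every accessible world, and <>ψ holds iff ψ holds at some accessible world.
Let φ = ~([]~p | <>r). Evaluate φ at each world:
  0 (successors {0, 1, 2, 4, 5}): φ is false.
  1 (successors {0, 1, 5}): φ is false.
  2 (successors {0, 1, 2, 3, 4}): φ is false.
  3 (successors {0, 1, 2, 3, 4, 5}): φ is false.
  4 (successors {3, 4}): φ is false.
  5 (successors {0, 1, 5}): φ is false.
For instance, at 0:
  At 0: []~p | <>r is true, so ~([]~p | <>r) is false.
    At 0: []~p is false, <>r is true, so []~p | <>r is true.
      At 0: []~p requires ~p at every successor {0, 1, 2, 4, 5}.
        ~p fails at 0, so []~p is false at 0.
      At 0: <>r requires r at some successor in {0, 1, 2, 4, 5}.
        r holds at 1, so <>r is true at 0.

No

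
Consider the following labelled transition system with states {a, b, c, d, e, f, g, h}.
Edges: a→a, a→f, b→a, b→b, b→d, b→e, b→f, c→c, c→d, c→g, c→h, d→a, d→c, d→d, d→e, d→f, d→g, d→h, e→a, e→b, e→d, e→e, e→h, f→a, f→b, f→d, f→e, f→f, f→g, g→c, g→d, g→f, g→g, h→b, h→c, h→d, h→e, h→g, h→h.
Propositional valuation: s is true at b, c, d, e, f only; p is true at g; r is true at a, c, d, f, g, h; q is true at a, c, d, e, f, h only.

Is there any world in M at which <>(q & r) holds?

Yes

Let φ = <>(q & r). Evaluate φ at each world:
  a (successors {a, f}): φ is true.
  b (successors {a, b, d, e, f}): φ is true.
  c (successors {c, d, g, h}): φ is true.
  d (successors {a, c, d, e, f, g, h}): φ is true.
  e (successors {a, b, d, e, h}): φ is true.
  f (successors {a, b, d, e, f, g}): φ is true.
  g (successors {c, d, f, g}): φ is true.
  h (successors {b, c, d, e, g, h}): φ is true.
Detail at a (witness):
  At a: <>(q & r) requires q & r at some successor in {a, f}.
    q & r holds at a, so <>(q & r) is true at a.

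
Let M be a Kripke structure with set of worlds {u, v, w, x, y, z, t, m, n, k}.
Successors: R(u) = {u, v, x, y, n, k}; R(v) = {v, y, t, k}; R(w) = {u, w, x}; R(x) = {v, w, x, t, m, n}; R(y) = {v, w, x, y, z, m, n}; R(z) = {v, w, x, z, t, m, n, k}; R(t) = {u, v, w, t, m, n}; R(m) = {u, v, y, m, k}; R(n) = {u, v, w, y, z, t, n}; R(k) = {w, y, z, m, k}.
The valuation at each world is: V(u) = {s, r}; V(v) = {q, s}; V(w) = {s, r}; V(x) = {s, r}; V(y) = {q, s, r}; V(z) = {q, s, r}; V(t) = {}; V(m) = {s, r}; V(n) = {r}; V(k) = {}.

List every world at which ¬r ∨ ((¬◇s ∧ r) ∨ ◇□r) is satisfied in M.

v, w, x, y, z, t, n, k

Recall that □ψ holds at a world iff ψ holds at every accessible world, and ◇ψ holds iff ψ holds at some accessible world.
Let φ = ¬r ∨ ((¬◇s ∧ r) ∨ ◇□r). Evaluate φ at each world:
  u (successors {u, v, x, y, n, k}): φ is false.
  v (successors {v, y, t, k}): φ is true.
  w (successors {u, w, x}): φ is true.
  x (successors {v, w, x, t, m, n}): φ is true.
  y (successors {v, w, x, y, z, m, n}): φ is true.
  z (successors {v, w, x, z, t, m, n, k}): φ is true.
  t (successors {u, v, w, t, m, n}): φ is true.
  m (successors {u, v, y, m, k}): φ is false.
  n (successors {u, v, w, y, z, t, n}): φ is true.
  k (successors {w, y, z, m, k}): φ is true.
For instance, at m:
  At m: ¬r is false, (¬◇s ∧ r) ∨ ◇□r is false, so ¬r ∨ ((¬◇s ∧ r) ∨ ◇□r) is false.
    At m: ¬◇s ∧ r is false, ◇□r is false, so (¬◇s ∧ r) ∨ ◇□r is false.
      At m: ¬◇s is false, r is true, so ¬◇s ∧ r is false.
      At m: ◇□r requires □r at some successor in {u, v, y, m, k}.
        At u: □r is false.
        At v: □r is false.
        At y: □r is false.
        At m: □r is false.
        At k: □r is false.
      So ◇□r is false at m.
Satisfying worlds: {v, w, x, y, z, t, n, k}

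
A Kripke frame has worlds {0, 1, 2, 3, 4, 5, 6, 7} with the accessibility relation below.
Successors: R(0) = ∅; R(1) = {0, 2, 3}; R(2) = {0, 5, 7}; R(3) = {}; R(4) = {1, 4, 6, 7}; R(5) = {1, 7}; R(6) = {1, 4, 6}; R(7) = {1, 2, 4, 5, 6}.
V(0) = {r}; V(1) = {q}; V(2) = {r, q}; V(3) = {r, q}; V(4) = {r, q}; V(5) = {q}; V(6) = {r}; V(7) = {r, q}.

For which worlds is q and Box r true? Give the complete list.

Recall that Box ψ holds at a world iff ψ holds at every accessible world, and Dia ψ holds iff ψ holds at some accessible world.
Let φ = q and Box r. Evaluate φ at each world:
  0 (successors ∅): φ is false.
  1 (successors {0, 2, 3}): φ is true.
  2 (successors {0, 5, 7}): φ is false.
  3 (successors ∅): φ is true.
  4 (successors {1, 4, 6, 7}): φ is false.
  5 (successors {1, 7}): φ is false.
  6 (successors {1, 4, 6}): φ is false.
  7 (successors {1, 2, 4, 5, 6}): φ is false.
For instance, at 6:
  At 6: q is false, Box r is false, so q and Box r is false.
    At 6: Box r requires r at every successor {1, 4, 6}.
      r fails at 1, so Box r is false at 6.
Satisfying worlds: {1, 3}

1, 3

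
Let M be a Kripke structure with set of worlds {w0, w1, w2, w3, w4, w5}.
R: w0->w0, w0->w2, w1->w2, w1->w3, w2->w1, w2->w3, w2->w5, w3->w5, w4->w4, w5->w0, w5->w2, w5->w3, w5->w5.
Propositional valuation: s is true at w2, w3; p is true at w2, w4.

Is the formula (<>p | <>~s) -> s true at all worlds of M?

No

Let φ = (<>p | <>~s) -> s. Evaluate φ at each world:
  w0 (successors {w0, w2}): φ is false.
  w1 (successors {w2, w3}): φ is false.
  w2 (successors {w1, w3, w5}): φ is true.
  w3 (successors {w5}): φ is true.
  w4 (successors {w4}): φ is false.
  w5 (successors {w0, w2, w3, w5}): φ is false.
Detail at w0 (counterexample):
  At w0: <>p | <>~s is true, s is false, so (<>p | <>~s) -> s is false.
    At w0: <>p is true, <>~s is true, so <>p | <>~s is true.
      At w0: <>p requires p at some successor in {w0, w2}.
        p holds at w2, so <>p is true at w0.
      At w0: <>~s requires ~s at some successor in {w0, w2}.
        ~s holds at w0, so <>~s is true at w0.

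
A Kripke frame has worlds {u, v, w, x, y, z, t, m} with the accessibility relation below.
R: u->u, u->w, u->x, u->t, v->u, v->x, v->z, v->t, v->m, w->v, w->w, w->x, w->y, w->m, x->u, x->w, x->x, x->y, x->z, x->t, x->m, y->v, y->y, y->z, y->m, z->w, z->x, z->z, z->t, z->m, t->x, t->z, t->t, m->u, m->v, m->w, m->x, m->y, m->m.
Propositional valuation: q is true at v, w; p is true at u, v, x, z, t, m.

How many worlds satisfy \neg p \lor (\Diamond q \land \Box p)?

Let φ = \neg p \lor (\Diamond q \land \Box p). Evaluate φ at each world:
  u (successors {u, w, x, t}): φ is false.
  v (successors {u, x, z, t, m}): φ is false.
  w (successors {v, w, x, y, m}): φ is true.
  x (successors {u, w, x, y, z, t, m}): φ is false.
  y (successors {v, y, z, m}): φ is true.
  z (successors {w, x, z, t, m}): φ is false.
  t (successors {x, z, t}): φ is false.
  m (successors {u, v, w, x, y, m}): φ is false.
For instance, at u:
  At u: \neg p is false, \Diamond q \land \Box p is false, so \neg p \lor (\Diamond q \land \Box p) is false.
    At u: \Diamond q is true, \Box p is false, so \Diamond q \land \Box p is false.
      At u: \Diamond q requires q at some successor in {u, w, x, t}.
        q holds at w, so \Diamond q is true at u.
      At u: \Box p requires p at every successor {u, w, x, t}.
        p fails at w, so \Box p is false at u.
Satisfying worlds: {w, y}

2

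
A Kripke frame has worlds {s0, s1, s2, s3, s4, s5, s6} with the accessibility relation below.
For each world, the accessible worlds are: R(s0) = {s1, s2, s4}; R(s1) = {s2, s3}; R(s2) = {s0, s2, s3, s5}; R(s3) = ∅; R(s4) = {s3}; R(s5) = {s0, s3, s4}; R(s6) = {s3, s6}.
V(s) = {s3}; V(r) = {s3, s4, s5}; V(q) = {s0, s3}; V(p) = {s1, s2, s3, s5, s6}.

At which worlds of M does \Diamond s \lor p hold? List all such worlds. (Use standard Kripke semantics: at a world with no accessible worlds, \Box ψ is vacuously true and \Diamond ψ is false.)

s1, s2, s3, s4, s5, s6

Let φ = \Diamond s \lor p. Evaluate φ at each world:
  s0 (successors {s1, s2, s4}): φ is false.
  s1 (successors {s2, s3}): φ is true.
  s2 (successors {s0, s2, s3, s5}): φ is true.
  s3 (successors ∅): φ is true.
  s4 (successors {s3}): φ is true.
  s5 (successors {s0, s3, s4}): φ is true.
  s6 (successors {s3, s6}): φ is true.
For instance, at s1:
  At s1: \Diamond s is true, p is true, so \Diamond s \lor p is true.
    At s1: \Diamond s requires s at some successor in {s2, s3}.
      s holds at s3, so \Diamond s is true at s1.
Satisfying worlds: {s1, s2, s3, s4, s5, s6}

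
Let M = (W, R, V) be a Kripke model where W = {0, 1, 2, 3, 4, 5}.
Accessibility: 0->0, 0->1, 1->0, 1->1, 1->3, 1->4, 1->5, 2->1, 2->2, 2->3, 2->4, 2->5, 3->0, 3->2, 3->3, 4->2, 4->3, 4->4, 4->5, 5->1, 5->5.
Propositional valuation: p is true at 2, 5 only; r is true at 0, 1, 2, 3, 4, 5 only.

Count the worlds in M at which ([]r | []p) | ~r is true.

Let φ = ([]r | []p) | ~r. Evaluate φ at each world:
  0 (successors {0, 1}): φ is true.
  1 (successors {0, 1, 3, 4, 5}): φ is true.
  2 (successors {1, 2, 3, 4, 5}): φ is true.
  3 (successors {0, 2, 3}): φ is true.
  4 (successors {2, 3, 4, 5}): φ is true.
  5 (successors {1, 5}): φ is true.
For instance, at 4:
  At 4: []r | []p is true, ~r is false, so ([]r | []p) | ~r is true.
    At 4: []r is true, []p is false, so []r | []p is true.
      At 4: []r requires r at every successor {2, 3, 4, 5}.
        At 2: r is true.
        At 3: r is true.
        At 4: r is true.
        At 5: r is true.
      So []r is true at 4.
      At 4: []p requires p at every successor {2, 3, 4, 5}.
        p fails at 3, so []p is false at 4.
Satisfying worlds: {0, 1, 2, 3, 4, 5}

6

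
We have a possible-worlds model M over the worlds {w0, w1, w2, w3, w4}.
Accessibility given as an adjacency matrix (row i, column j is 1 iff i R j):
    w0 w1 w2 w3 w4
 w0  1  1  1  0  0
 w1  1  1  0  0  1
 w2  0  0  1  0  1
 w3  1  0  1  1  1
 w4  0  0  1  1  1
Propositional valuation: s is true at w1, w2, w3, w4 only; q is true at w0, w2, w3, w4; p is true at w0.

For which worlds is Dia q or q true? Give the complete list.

w0, w1, w2, w3, w4

Let φ = Dia q or q. Evaluate φ at each world:
  w0 (successors {w0, w1, w2}): φ is true.
  w1 (successors {w0, w1, w4}): φ is true.
  w2 (successors {w2, w4}): φ is true.
  w3 (successors {w0, w2, w3, w4}): φ is true.
  w4 (successors {w2, w3, w4}): φ is true.
For instance, at w3:
  At w3: Dia q is true, q is true, so Dia q or q is true.
    At w3: Dia q requires q at some successor in {w0, w2, w3, w4}.
      q holds at w0, so Dia q is true at w3.
Satisfying worlds: {w0, w1, w2, w3, w4}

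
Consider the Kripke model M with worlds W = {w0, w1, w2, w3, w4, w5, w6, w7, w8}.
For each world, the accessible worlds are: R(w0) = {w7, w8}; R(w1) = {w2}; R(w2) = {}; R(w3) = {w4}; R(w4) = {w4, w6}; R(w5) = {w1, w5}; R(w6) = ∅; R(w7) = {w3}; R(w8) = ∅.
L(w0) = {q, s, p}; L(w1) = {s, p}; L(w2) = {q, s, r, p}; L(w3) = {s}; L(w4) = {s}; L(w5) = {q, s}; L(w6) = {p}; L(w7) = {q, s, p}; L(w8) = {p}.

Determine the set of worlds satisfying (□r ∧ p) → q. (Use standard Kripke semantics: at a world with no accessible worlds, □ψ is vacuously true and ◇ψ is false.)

Let φ = (□r ∧ p) → q. Evaluate φ at each world:
  w0 (successors {w7, w8}): φ is true.
  w1 (successors {w2}): φ is false.
  w2 (successors ∅): φ is true.
  w3 (successors {w4}): φ is true.
  w4 (successors {w4, w6}): φ is true.
  w5 (successors {w1, w5}): φ is true.
  w6 (successors ∅): φ is false.
  w7 (successors {w3}): φ is true.
  w8 (successors ∅): φ is false.
For instance, at w4:
  At w4: □r ∧ p is false, q is false, so (□r ∧ p) → q is true.
    At w4: □r is false, p is false, so □r ∧ p is false.
      At w4: □r requires r at every successor {w4, w6}.
        r fails at w4, so □r is false at w4.
Satisfying worlds: {w0, w2, w3, w4, w5, w7}

w0, w2, w3, w4, w5, w7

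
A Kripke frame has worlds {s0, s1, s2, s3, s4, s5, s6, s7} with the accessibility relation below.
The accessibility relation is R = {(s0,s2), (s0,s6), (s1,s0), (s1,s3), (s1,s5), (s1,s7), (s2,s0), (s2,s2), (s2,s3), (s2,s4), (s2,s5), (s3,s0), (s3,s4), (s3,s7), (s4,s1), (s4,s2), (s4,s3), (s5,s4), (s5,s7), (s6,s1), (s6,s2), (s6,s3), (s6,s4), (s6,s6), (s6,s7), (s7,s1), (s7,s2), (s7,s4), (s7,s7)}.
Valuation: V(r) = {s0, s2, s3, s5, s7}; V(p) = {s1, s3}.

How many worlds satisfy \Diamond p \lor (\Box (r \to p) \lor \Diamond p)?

Let φ = \Diamond p \lor (\Box (r \to p) \lor \Diamond p). Evaluate φ at each world:
  s0 (successors {s2, s6}): φ is false.
  s1 (successors {s0, s3, s5, s7}): φ is true.
  s2 (successors {s0, s2, s3, s4, s5}): φ is true.
  s3 (successors {s0, s4, s7}): φ is false.
  s4 (successors {s1, s2, s3}): φ is true.
  s5 (successors {s4, s7}): φ is false.
  s6 (successors {s1, s2, s3, s4, s6, s7}): φ is true.
  s7 (successors {s1, s2, s4, s7}): φ is true.
For instance, at s7:
  At s7: \Diamond p is true, \Box (r \to p) \lor \Diamond p is true, so \Diamond p \lor (\Box (r \to p) \lor \Diamond p) is true.
    At s7: \Diamond p requires p at some successor in {s1, s2, s4, s7}.
      p holds at s1, so \Diamond p is true at s7.
    At s7: \Box (r \to p) is false, \Diamond p is true, so \Box (r \to p) \lor \Diamond p is true.
      At s7: \Box (r \to p) requires r \to p at every successor {s1, s2, s4, s7}.
        r \to p fails at s2, so \Box (r \to p) is false at s7.
      At s7: \Diamond p requires p at some successor in {s1, s2, s4, s7}.
        p holds at s1, so \Diamond p is true at s7.
Satisfying worlds: {s1, s2, s4, s6, s7}

5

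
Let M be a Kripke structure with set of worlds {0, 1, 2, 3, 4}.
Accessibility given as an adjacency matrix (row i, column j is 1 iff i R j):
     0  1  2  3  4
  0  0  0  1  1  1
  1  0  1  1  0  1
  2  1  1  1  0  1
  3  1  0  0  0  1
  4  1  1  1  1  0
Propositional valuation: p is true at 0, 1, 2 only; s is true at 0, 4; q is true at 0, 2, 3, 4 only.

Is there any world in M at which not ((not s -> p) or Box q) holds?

No

Recall that Box ψ holds at a world iff ψ holds at every accessible world, and Dia ψ holds iff ψ holds at some accessible world.
Let φ = not ((not s -> p) or Box q). Evaluate φ at each world:
  0 (successors {2, 3, 4}): φ is false.
  1 (successors {1, 2, 4}): φ is false.
  2 (successors {0, 1, 2, 4}): φ is false.
  3 (successors {0, 4}): φ is false.
  4 (successors {0, 1, 2, 3}): φ is false.
For instance, at 0:
  At 0: (not s -> p) or Box q is true, so not ((not s -> p) or Box q) is false.
    At 0: not s -> p is true, Box q is true, so (not s -> p) or Box q is true.
      At 0: Box q requires q at every successor {2, 3, 4}.
        At 2: q is true.
        At 3: q is true.
        At 4: q is true.
      So Box q is true at 0.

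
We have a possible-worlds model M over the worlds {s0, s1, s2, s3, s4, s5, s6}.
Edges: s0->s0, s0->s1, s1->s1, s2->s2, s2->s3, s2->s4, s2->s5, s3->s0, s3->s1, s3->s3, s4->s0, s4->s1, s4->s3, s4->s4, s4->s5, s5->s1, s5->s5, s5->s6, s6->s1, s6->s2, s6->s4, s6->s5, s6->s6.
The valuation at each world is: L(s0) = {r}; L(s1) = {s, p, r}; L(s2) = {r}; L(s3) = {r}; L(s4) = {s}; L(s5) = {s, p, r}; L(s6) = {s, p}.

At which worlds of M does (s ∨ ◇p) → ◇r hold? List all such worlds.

Recall that ◇ψ holds at a world iff ψ holds at some accessible world.
Let φ = (s ∨ ◇p) → ◇r. Evaluate φ at each world:
  s0 (successors {s0, s1}): φ is true.
  s1 (successors {s1}): φ is true.
  s2 (successors {s2, s3, s4, s5}): φ is true.
  s3 (successors {s0, s1, s3}): φ is true.
  s4 (successors {s0, s1, s3, s4, s5}): φ is true.
  s5 (successors {s1, s5, s6}): φ is true.
  s6 (successors {s1, s2, s4, s5, s6}): φ is true.
For instance, at s6:
  At s6: s ∨ ◇p is true, ◇r is true, so (s ∨ ◇p) → ◇r is true.
    At s6: s is true, ◇p is true, so s ∨ ◇p is true.
      At s6: ◇p requires p at some successor in {s1, s2, s4, s5, s6}.
        p holds at s1, so ◇p is true at s6.
    At s6: ◇r requires r at some successor in {s1, s2, s4, s5, s6}.
      r holds at s1, so ◇r is true at s6.
Satisfying worlds: {s0, s1, s2, s3, s4, s5, s6}

s0, s1, s2, s3, s4, s5, s6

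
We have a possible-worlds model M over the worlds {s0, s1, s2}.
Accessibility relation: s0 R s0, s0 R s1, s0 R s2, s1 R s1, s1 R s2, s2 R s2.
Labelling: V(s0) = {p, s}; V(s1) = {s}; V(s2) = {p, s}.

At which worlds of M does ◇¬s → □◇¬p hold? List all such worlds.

s0, s1, s2

Let φ = ◇¬s → □◇¬p. Evaluate φ at each world:
  s0 (successors {s0, s1, s2}): φ is true.
  s1 (successors {s1, s2}): φ is true.
  s2 (successors {s2}): φ is true.
For instance, at s1:
  At s1: ◇¬s is false, □◇¬p is false, so ◇¬s → □◇¬p is true.
    At s1: ◇¬s requires ¬s at some successor in {s1, s2}.
      At s1: ¬s is false.
      At s2: ¬s is false.
    So ◇¬s is false at s1.
    At s1: □◇¬p requires ◇¬p at every successor {s1, s2}.
      ◇¬p fails at s2, so □◇¬p is false at s1.
Satisfying worlds: {s0, s1, s2}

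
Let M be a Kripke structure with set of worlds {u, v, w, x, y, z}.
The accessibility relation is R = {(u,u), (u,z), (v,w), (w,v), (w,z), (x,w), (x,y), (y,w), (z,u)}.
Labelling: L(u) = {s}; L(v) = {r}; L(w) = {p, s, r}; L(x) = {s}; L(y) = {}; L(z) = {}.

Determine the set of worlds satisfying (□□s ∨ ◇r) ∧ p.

w

Let φ = (□□s ∨ ◇r) ∧ p. Evaluate φ at each world:
  u (successors {u, z}): φ is false.
  v (successors {w}): φ is false.
  w (successors {v, z}): φ is true.
  x (successors {w, y}): φ is false.
  y (successors {w}): φ is false.
  z (successors {u}): φ is false.
For instance, at z:
  At z: □□s ∨ ◇r is false, p is false, so (□□s ∨ ◇r) ∧ p is false.
    At z: □□s is false, ◇r is false, so □□s ∨ ◇r is false.
      At z: □□s requires □s at every successor {u}.
        □s fails at u, so □□s is false at z.
      At z: ◇r requires r at some successor in {u}.
        At u: r is false.
      So ◇r is false at z.
Satisfying worlds: {w}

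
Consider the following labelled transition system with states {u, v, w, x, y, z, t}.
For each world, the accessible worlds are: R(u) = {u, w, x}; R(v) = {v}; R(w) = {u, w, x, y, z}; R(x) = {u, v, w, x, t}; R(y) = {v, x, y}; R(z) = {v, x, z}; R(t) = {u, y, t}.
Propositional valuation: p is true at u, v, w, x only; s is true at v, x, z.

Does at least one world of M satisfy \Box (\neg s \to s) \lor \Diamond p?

Yes

Let φ = \Box (\neg s \to s) \lor \Diamond p. Evaluate φ at each world:
  u (successors {u, w, x}): φ is true.
  v (successors {v}): φ is true.
  w (successors {u, w, x, y, z}): φ is true.
  x (successors {u, v, w, x, t}): φ is true.
  y (successors {v, x, y}): φ is true.
  z (successors {v, x, z}): φ is true.
  t (successors {u, y, t}): φ is true.
Detail at u (witness):
  At u: \Box (\neg s \to s) is false, \Diamond p is true, so \Box (\neg s \to s) \lor \Diamond p is true.
    At u: \Box (\neg s \to s) requires \neg s \to s at every successor {u, w, x}.
      \neg s \to s fails at u, so \Box (\neg s \to s) is false at u.
    At u: \Diamond p requires p at some successor in {u, w, x}.
      p holds at u, so \Diamond p is true at u.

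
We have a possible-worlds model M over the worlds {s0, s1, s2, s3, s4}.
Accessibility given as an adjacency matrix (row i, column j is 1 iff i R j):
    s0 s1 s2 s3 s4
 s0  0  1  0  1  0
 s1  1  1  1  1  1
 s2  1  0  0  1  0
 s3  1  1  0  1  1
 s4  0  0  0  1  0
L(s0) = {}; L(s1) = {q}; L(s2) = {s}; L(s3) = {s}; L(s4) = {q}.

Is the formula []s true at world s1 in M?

No

At s1: []s requires s at every successor {s0, s1, s2, s3, s4}.
  s fails at s0, so []s is false at s1.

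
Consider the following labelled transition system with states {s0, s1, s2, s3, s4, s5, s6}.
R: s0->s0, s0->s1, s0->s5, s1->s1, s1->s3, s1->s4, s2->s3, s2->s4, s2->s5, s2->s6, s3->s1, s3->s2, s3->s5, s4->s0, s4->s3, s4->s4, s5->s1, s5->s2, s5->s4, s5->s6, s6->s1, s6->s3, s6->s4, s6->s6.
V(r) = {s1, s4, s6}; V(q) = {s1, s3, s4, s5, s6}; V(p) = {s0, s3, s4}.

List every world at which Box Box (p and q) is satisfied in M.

Let φ = Box Box (p and q). Evaluate φ at each world:
  s0 (successors {s0, s1, s5}): φ is false.
  s1 (successors {s1, s3, s4}): φ is false.
  s2 (successors {s3, s4, s5, s6}): φ is false.
  s3 (successors {s1, s2, s5}): φ is false.
  s4 (successors {s0, s3, s4}): φ is false.
  s5 (successors {s1, s2, s4, s6}): φ is false.
  s6 (successors {s1, s3, s4, s6}): φ is false.
For instance, at s0:
  At s0: Box Box (p and q) requires Box (p and q) at every successor {s0, s1, s5}.
    Box (p and q) fails at s0, so Box Box (p and q) is false at s0.
      At s0: Box (p and q) requires p and q at every successor {s0, s1, s5}.
        p and q fails at s0, so Box (p and q) is false at s0.
Satisfying worlds: none.

none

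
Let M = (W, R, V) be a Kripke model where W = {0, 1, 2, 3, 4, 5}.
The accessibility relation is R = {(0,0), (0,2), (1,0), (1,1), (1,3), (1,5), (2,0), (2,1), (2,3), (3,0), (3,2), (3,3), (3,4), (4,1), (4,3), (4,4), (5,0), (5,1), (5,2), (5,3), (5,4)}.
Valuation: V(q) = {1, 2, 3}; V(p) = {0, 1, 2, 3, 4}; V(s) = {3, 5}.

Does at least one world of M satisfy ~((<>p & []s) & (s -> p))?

Yes

Recall that []ψ holds at a world iff ψ holds at every accessible world, and <>ψ holds iff ψ holds at some accessible world.
Let φ = ~((<>p & []s) & (s -> p)). Evaluate φ at each world:
  0 (successors {0, 2}): φ is true.
  1 (successors {0, 1, 3, 5}): φ is true.
  2 (successors {0, 1, 3}): φ is true.
  3 (successors {0, 2, 3, 4}): φ is true.
  4 (successors {1, 3, 4}): φ is true.
  5 (successors {0, 1, 2, 3, 4}): φ is true.
Detail at 0 (witness):
  At 0: (<>p & []s) & (s -> p) is false, so ~((<>p & []s) & (s -> p)) is true.
    At 0: <>p & []s is false, s -> p is true, so (<>p & []s) & (s -> p) is false.
      At 0: <>p is true, []s is false, so <>p & []s is false.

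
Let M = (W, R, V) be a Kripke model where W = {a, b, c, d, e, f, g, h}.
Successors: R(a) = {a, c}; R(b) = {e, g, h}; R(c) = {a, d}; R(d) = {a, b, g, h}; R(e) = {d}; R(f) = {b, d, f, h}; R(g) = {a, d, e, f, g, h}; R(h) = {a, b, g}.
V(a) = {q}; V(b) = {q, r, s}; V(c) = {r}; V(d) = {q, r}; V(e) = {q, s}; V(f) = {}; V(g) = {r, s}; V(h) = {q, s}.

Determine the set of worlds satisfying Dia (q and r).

Let φ = Dia (q and r). Evaluate φ at each world:
  a (successors {a, c}): φ is false.
  b (successors {e, g, h}): φ is false.
  c (successors {a, d}): φ is true.
  d (successors {a, b, g, h}): φ is true.
  e (successors {d}): φ is true.
  f (successors {b, d, f, h}): φ is true.
  g (successors {a, d, e, f, g, h}): φ is true.
  h (successors {a, b, g}): φ is true.
For instance, at h:
  At h: Dia (q and r) requires q and r at some successor in {a, b, g}.
    q and r holds at b, so Dia (q and r) is true at h.
Satisfying worlds: {c, d, e, f, g, h}

c, d, e, f, g, h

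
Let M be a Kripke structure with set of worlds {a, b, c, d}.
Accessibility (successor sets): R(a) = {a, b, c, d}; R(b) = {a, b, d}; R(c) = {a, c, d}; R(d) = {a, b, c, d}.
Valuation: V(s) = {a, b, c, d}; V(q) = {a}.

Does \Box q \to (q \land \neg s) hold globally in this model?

Recall that \Box ψ holds at a world iff ψ holds at every accessible world, and \Diamond ψ holds iff ψ holds at some accessible world.
Let φ = \Box q \to (q \land \neg s). Evaluate φ at each world:
  a (successors {a, b, c, d}): φ is true.
  b (successors {a, b, d}): φ is true.
  c (successors {a, c, d}): φ is true.
  d (successors {a, b, c, d}): φ is true.
For instance, at d:
  At d: \Box q is false, q \land \neg s is false, so \Box q \to (q \land \neg s) is true.
    At d: \Box q requires q at every successor {a, b, c, d}.
      q fails at b, so \Box q is false at d.

Yes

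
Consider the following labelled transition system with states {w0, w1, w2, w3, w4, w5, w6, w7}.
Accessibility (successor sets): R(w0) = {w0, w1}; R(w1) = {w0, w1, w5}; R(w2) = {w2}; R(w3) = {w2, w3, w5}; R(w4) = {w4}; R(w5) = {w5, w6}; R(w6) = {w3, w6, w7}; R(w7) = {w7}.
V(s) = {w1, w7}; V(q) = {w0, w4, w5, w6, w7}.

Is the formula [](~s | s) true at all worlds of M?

Yes

Let φ = [](~s | s). Evaluate φ at each world:
  w0 (successors {w0, w1}): φ is true.
  w1 (successors {w0, w1, w5}): φ is true.
  w2 (successors {w2}): φ is true.
  w3 (successors {w2, w3, w5}): φ is true.
  w4 (successors {w4}): φ is true.
  w5 (successors {w5, w6}): φ is true.
  w6 (successors {w3, w6, w7}): φ is true.
  w7 (successors {w7}): φ is true.
For instance, at w0:
  At w0: [](~s | s) requires ~s | s at every successor {w0, w1}.
    At w0: ~s | s is true.
    At w1: ~s | s is true.
  So [](~s | s) is true at w0.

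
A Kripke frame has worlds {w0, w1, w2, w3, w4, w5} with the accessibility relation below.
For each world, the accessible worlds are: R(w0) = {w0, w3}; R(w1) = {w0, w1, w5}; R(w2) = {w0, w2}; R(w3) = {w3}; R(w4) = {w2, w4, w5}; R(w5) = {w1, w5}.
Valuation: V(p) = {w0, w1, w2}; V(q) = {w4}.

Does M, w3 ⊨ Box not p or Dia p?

At w3: Box not p is true, Dia p is false, so Box not p or Dia p is true.
  At w3: Box not p requires not p at every successor {w3}.
    At w3: not p is true.
  So Box not p is true at w3.
  At w3: Dia p requires p at some successor in {w3}.
    At w3: p is false.
  So Dia p is false at w3.

Yes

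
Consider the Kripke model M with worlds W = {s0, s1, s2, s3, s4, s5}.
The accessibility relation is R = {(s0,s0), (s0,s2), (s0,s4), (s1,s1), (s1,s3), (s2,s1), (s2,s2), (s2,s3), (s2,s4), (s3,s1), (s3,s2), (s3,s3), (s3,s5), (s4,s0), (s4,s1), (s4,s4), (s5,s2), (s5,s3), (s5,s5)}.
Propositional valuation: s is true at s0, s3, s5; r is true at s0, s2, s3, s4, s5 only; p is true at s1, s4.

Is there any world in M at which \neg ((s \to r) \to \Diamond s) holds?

Recall that \Diamond ψ holds at a world iff ψ holds at some accessible world.
Let φ = \neg ((s \to r) \to \Diamond s). Evaluate φ at each world:
  s0 (successors {s0, s2, s4}): φ is false.
  s1 (successors {s1, s3}): φ is false.
  s2 (successors {s1, s2, s3, s4}): φ is false.
  s3 (successors {s1, s2, s3, s5}): φ is false.
  s4 (successors {s0, s1, s4}): φ is false.
  s5 (successors {s2, s3, s5}): φ is false.
For instance, at s0:
  At s0: (s \to r) \to \Diamond s is true, so \neg ((s \to r) \to \Diamond s) is false.
    At s0: s \to r is true, \Diamond s is true, so (s \to r) \to \Diamond s is true.
      At s0: \Diamond s requires s at some successor in {s0, s2, s4}.
        s holds at s0, so \Diamond s is true at s0.

No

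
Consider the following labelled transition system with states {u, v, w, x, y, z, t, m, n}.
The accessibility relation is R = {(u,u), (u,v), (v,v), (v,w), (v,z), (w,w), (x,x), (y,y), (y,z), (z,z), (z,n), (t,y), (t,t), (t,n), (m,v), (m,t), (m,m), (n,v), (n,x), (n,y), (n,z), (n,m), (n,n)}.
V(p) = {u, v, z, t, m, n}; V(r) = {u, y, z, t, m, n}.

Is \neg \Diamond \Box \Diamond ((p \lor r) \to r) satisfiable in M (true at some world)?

No

Recall that \Box ψ holds at a world iff ψ holds at every accessible world, and \Diamond ψ holds iff ψ holds at some accessible world.
Let φ = \neg \Diamond \Box \Diamond ((p \lor r) \to r). Evaluate φ at each world:
  u (successors {u, v}): φ is false.
  v (successors {v, w, z}): φ is false.
  w (successors {w}): φ is false.
  x (successors {x}): φ is false.
  y (successors {y, z}): φ is false.
  z (successors {z, n}): φ is false.
  t (successors {y, t, n}): φ is false.
  m (successors {v, t, m}): φ is false.
  n (successors {v, x, y, z, m, n}): φ is false.
For instance, at v:
  At v: \Diamond \Box \Diamond ((p \lor r) \to r) is true, so \neg \Diamond \Box \Diamond ((p \lor r) \to r) is false.
    At v: \Diamond \Box \Diamond ((p \lor r) \to r) requires \Box \Diamond ((p \lor r) \to r) at some successor in {v, w, z}.
      \Box \Diamond ((p \lor r) \to r) holds at v, so \Diamond \Box \Diamond ((p \lor r) \to r) is true at v.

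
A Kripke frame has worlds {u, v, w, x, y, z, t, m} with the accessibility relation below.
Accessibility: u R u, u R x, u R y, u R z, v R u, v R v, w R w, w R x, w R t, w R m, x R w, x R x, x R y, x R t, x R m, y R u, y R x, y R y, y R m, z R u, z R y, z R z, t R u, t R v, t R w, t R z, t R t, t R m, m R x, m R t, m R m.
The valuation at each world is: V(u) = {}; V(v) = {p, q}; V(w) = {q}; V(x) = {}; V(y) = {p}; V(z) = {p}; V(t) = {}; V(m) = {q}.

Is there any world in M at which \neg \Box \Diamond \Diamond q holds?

Recall that \Box ψ holds at a world iff ψ holds at every accessible world, and \Diamond ψ holds iff ψ holds at some accessible world.
Let φ = \neg \Box \Diamond \Diamond q. Evaluate φ at each world:
  u (successors {u, x, y, z}): φ is false.
  v (successors {u, v}): φ is false.
  w (successors {w, x, t, m}): φ is false.
  x (successors {w, x, y, t, m}): φ is false.
  y (successors {u, x, y, m}): φ is false.
  z (successors {u, y, z}): φ is false.
  t (successors {u, v, w, z, t, m}): φ is false.
  m (successors {x, t, m}): φ is false.
For instance, at v:
  At v: \Box \Diamond \Diamond q is true, so \neg \Box \Diamond \Diamond q is false.
    At v: \Box \Diamond \Diamond q requires \Diamond \Diamond q at every successor {u, v}.
      At u: \Diamond \Diamond q is true.
      At v: \Diamond \Diamond q is true.
    So \Box \Diamond \Diamond q is true at v.

No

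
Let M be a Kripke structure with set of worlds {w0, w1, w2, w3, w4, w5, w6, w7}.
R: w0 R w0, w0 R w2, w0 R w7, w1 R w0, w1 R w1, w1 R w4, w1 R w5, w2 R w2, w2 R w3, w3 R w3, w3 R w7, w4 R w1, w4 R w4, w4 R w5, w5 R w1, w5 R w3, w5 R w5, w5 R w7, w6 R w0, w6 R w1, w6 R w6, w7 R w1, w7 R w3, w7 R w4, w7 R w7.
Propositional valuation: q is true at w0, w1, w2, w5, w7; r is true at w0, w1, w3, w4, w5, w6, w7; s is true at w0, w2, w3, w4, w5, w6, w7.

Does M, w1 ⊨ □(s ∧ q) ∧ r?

Recall that □ψ holds at a world iff ψ holds at every accessible world, and ◇ψ holds iff ψ holds at some accessible world.
At w1: □(s ∧ q) is false, r is true, so □(s ∧ q) ∧ r is false.
  At w1: □(s ∧ q) requires s ∧ q at every successor {w0, w1, w4, w5}.
    s ∧ q fails at w1, so □(s ∧ q) is false at w1.

No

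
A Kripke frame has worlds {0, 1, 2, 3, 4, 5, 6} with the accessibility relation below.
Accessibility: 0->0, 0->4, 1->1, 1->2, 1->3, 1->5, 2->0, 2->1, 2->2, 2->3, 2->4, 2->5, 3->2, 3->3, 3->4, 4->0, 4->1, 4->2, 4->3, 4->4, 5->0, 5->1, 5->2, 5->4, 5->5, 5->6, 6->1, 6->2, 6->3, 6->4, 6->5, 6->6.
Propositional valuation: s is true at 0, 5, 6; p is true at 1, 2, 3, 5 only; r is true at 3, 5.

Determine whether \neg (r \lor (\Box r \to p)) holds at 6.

No

At 6: r \lor (\Box r \to p) is true, so \neg (r \lor (\Box r \to p)) is false.
  At 6: r is false, \Box r \to p is true, so r \lor (\Box r \to p) is true.
    At 6: \Box r is false, p is false, so \Box r \to p is true.
      At 6: \Box r requires r at every successor {1, 2, 3, 4, 5, 6}.
        r fails at 1, so \Box r is false at 6.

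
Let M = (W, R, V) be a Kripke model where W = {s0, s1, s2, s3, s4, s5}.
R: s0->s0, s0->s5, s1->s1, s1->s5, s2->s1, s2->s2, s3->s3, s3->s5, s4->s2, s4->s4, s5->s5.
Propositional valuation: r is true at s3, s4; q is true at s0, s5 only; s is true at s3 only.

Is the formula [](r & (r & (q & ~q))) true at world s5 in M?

Recall that []ψ holds at a world iff ψ holds at every accessible world, and <>ψ holds iff ψ holds at some accessible world.
At s5: [](r & (r & (q & ~q))) requires r & (r & (q & ~q)) at every successor {s5}.
  r & (r & (q & ~q)) fails at s5, so [](r & (r & (q & ~q))) is false at s5.

No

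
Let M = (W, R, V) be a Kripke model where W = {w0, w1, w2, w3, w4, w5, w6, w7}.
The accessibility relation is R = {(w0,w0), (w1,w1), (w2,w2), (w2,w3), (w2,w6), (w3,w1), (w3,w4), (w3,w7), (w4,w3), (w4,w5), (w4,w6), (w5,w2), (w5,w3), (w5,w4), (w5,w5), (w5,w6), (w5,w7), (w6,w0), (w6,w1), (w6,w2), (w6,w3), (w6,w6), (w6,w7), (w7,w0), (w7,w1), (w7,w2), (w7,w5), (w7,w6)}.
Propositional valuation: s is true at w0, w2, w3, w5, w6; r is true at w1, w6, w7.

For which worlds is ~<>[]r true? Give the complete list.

Let φ = ~<>[]r. Evaluate φ at each world:
  w0 (successors {w0}): φ is true.
  w1 (successors {w1}): φ is false.
  w2 (successors {w2, w3, w6}): φ is true.
  w3 (successors {w1, w4, w7}): φ is false.
  w4 (successors {w3, w5, w6}): φ is true.
  w5 (successors {w2, w3, w4, w5, w6, w7}): φ is true.
  w6 (successors {w0, w1, w2, w3, w6, w7}): φ is false.
  w7 (successors {w0, w1, w2, w5, w6}): φ is false.
For instance, at w5:
  At w5: <>[]r is false, so ~<>[]r is true.
    At w5: <>[]r requires []r at some successor in {w2, w3, w4, w5, w6, w7}.
      At w2: []r is false.
      At w3: []r is false.
      At w4: []r is false.
      At w5: []r is false.
      At w6: []r is false.
      At w7: []r is false.
    So <>[]r is false at w5.
Satisfying worlds: {w0, w2, w4, w5}

w0, w2, w4, w5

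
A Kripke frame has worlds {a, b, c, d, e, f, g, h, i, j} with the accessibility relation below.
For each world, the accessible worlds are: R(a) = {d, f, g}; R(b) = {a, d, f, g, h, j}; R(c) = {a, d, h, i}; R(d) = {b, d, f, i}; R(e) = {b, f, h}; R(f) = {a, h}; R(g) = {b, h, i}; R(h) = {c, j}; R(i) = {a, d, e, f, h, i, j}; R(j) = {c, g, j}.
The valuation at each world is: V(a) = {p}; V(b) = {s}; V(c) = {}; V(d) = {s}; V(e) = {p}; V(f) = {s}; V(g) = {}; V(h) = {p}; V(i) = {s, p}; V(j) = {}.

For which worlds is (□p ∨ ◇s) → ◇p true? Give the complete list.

Let φ = (□p ∨ ◇s) → ◇p. Evaluate φ at each world:
  a (successors {d, f, g}): φ is false.
  b (successors {a, d, f, g, h, j}): φ is true.
  c (successors {a, d, h, i}): φ is true.
  d (successors {b, d, f, i}): φ is true.
  e (successors {b, f, h}): φ is true.
  f (successors {a, h}): φ is true.
  g (successors {b, h, i}): φ is true.
  h (successors {c, j}): φ is true.
  i (successors {a, d, e, f, h, i, j}): φ is true.
  j (successors {c, g, j}): φ is true.
For instance, at d:
  At d: □p ∨ ◇s is true, ◇p is true, so (□p ∨ ◇s) → ◇p is true.
    At d: □p is false, ◇s is true, so □p ∨ ◇s is true.
      At d: □p requires p at every successor {b, d, f, i}.
        p fails at b, so □p is false at d.
      At d: ◇s requires s at some successor in {b, d, f, i}.
        s holds at b, so ◇s is true at d.
    At d: ◇p requires p at some successor in {b, d, f, i}.
      p holds at i, so ◇p is true at d.
Satisfying worlds: {b, c, d, e, f, g, h, i, j}

b, c, d, e, f, g, h, i, j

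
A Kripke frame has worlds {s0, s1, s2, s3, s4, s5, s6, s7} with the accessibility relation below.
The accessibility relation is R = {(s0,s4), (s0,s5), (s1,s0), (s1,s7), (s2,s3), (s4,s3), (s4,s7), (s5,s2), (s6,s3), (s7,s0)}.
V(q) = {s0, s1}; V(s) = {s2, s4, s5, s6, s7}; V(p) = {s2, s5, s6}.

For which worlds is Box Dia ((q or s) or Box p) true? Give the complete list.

s0, s1, s3, s5, s7

Let φ = Box Dia ((q or s) or Box p). Evaluate φ at each world:
  s0 (successors {s4, s5}): φ is true.
  s1 (successors {s0, s7}): φ is true.
  s2 (successors {s3}): φ is false.
  s3 (successors ∅): φ is true.
  s4 (successors {s3, s7}): φ is false.
  s5 (successors {s2}): φ is true.
  s6 (successors {s3}): φ is false.
  s7 (successors {s0}): φ is true.
For instance, at s5:
  At s5: Box Dia ((q or s) or Box p) requires Dia ((q or s) or Box p) at every successor {s2}.
      At s2: Dia ((q or s) or Box p) requires (q or s) or Box p at some successor in {s3}.
        (q or s) or Box p holds at s3, so Dia ((q or s) or Box p) is true at s2.
  So Box Dia ((q or s) or Box p) is true at s5.
Satisfying worlds: {s0, s1, s3, s5, s7}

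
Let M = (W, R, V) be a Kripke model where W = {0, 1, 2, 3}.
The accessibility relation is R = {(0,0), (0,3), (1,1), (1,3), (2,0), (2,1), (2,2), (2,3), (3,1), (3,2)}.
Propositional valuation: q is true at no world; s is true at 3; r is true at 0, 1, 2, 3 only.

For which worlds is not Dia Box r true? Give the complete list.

Let φ = not Dia Box r. Evaluate φ at each world:
  0 (successors {0, 3}): φ is false.
  1 (successors {1, 3}): φ is false.
  2 (successors {0, 1, 2, 3}): φ is false.
  3 (successors {1, 2}): φ is false.
For instance, at 3:
  At 3: Dia Box r is true, so not Dia Box r is false.
    At 3: Dia Box r requires Box r at some successor in {1, 2}.
      Box r holds at 1, so Dia Box r is true at 3.
Satisfying worlds: none.

none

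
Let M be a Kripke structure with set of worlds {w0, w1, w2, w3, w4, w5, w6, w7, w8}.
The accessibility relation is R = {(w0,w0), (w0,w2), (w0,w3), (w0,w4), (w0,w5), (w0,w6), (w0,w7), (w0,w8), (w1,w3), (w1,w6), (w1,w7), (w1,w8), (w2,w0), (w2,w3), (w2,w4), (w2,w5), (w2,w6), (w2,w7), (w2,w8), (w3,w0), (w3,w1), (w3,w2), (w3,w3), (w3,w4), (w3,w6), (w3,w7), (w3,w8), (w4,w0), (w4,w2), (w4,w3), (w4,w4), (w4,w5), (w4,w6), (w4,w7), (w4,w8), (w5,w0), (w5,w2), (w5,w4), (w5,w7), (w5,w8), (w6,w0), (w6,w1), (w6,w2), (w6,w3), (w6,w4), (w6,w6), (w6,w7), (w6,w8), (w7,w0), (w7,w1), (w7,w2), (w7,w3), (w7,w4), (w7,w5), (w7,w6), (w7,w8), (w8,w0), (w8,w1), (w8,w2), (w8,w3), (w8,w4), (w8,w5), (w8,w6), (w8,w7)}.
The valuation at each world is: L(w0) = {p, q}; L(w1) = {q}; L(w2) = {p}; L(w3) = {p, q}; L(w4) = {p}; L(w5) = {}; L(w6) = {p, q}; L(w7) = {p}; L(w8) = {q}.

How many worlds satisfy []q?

0

Recall that []ψ holds at a world iff ψ holds at every accessible world, and <>ψ holds iff ψ holds at some accessible world.
Let φ = []q. Evaluate φ at each world:
  w0 (successors {w0, w2, w3, w4, w5, w6, w7, w8}): φ is false.
  w1 (successors {w3, w6, w7, w8}): φ is false.
  w2 (successors {w0, w3, w4, w5, w6, w7, w8}): φ is false.
  w3 (successors {w0, w1, w2, w3, w4, w6, w7, w8}): φ is false.
  w4 (successors {w0, w2, w3, w4, w5, w6, w7, w8}): φ is false.
  w5 (successors {w0, w2, w4, w7, w8}): φ is false.
  w6 (successors {w0, w1, w2, w3, w4, w6, w7, w8}): φ is false.
  w7 (successors {w0, w1, w2, w3, w4, w5, w6, w8}): φ is false.
  w8 (successors {w0, w1, w2, w3, w4, w5, w6, w7}): φ is false.
For instance, at w3:
  At w3: []q requires q at every successor {w0, w1, w2, w3, w4, w6, w7, w8}.
    q fails at w2, so []q is false at w3.
Satisfying worlds: none.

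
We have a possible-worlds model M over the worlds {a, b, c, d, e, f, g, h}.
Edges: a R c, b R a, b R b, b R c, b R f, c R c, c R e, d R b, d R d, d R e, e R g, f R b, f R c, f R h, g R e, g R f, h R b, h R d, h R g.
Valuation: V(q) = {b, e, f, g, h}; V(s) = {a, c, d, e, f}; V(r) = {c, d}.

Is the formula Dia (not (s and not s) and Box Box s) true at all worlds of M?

Let φ = Dia (not (s and not s) and Box Box s). Evaluate φ at each world:
  a (successors {c}): φ is false.
  b (successors {a, b, c, f}): φ is true.
  c (successors {c, e}): φ is true.
  d (successors {b, d, e}): φ is true.
  e (successors {g}): φ is false.
  f (successors {b, c, h}): φ is false.
  g (successors {e, f}): φ is true.
  h (successors {b, d, g}): φ is false.
Detail at a (counterexample):
  At a: Dia (not (s and not s) and Box Box s) requires not (s and not s) and Box Box s at some successor in {c}.
    At c: not (s and not s) and Box Box s is false.
  So Dia (not (s and not s) and Box Box s) is false at a.

No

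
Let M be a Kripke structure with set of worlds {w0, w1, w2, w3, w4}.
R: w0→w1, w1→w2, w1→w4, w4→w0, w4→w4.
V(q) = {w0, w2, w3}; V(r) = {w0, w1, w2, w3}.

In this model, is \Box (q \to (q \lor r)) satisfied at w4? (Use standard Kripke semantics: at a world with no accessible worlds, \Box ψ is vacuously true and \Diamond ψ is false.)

Yes

At w4: \Box (q \to (q \lor r)) requires q \to (q \lor r) at every successor {w0, w4}.
  At w0: q \to (q \lor r) is true.
  At w4: q \to (q \lor r) is true.
So \Box (q \to (q \lor r)) is true at w4.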